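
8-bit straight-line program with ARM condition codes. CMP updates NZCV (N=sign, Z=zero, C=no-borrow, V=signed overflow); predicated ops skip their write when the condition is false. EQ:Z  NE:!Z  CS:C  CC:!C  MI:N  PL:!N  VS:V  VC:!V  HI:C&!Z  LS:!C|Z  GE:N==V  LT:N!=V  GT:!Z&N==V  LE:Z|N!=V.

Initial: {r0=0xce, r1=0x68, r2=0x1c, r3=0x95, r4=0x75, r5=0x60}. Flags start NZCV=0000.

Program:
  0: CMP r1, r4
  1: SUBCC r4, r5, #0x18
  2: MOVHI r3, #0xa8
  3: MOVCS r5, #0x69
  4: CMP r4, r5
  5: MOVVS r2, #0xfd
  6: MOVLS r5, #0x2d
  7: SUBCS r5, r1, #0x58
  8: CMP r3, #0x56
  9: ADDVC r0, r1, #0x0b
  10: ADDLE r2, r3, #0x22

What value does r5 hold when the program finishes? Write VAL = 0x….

0: ✓ CMP  NZCV=1000
1: ✓ SUBCC  r4←0x48
2: · MOVHI
3: · MOVCS
4: ✓ CMP  NZCV=1000
5: · MOVVS
6: ✓ MOVLS  r5←0x2d
7: · SUBCS
8: ✓ CMP  NZCV=0011
9: · ADDVC
10: ✓ ADDLE  r2←0xb7

VAL = 0x2d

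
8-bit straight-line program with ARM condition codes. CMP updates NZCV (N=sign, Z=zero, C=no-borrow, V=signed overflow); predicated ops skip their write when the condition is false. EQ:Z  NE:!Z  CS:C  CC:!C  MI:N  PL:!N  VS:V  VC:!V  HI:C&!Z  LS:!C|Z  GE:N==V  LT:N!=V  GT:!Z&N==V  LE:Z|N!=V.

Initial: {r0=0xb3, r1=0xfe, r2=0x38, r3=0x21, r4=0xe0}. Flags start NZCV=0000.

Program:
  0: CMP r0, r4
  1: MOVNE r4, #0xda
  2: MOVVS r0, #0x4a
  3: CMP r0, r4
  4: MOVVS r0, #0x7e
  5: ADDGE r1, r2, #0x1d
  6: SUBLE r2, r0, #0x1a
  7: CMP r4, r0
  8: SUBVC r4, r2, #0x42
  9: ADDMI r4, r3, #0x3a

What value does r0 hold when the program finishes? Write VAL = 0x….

VAL = 0xb3

[0] flags=1000 → (cmp)
[1] flags=1000 NE?T → r4=0xda
[2] flags=1000 VS?F → skip
[3] flags=1000 → (cmp)
[4] flags=1000 VS?F → skip
[5] flags=1000 GE?F → skip
[6] flags=1000 LE?T → r2=0x99
[7] flags=0010 → (cmp)
[8] flags=0010 VC?T → r4=0x57
[9] flags=0010 MI?F → skip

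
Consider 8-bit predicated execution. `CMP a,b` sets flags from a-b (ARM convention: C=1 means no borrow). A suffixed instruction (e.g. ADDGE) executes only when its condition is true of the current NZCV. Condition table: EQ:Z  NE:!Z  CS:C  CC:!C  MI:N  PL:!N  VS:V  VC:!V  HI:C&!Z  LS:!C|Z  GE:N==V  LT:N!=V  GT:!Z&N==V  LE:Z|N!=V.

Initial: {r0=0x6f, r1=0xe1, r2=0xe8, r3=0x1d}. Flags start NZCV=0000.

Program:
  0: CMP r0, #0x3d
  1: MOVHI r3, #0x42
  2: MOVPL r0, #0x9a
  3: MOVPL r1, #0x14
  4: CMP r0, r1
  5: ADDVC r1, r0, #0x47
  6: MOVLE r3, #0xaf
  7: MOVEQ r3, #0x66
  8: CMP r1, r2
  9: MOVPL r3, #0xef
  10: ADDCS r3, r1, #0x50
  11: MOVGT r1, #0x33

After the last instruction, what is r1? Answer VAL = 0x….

0: ✓ CMP  NZCV=0010
1: ✓ MOVHI  r3←0x42
2: ✓ MOVPL  r0←0x9a
3: ✓ MOVPL  r1←0x14
4: ✓ CMP  NZCV=1010
5: ✓ ADDVC  r1←0xe1
6: ✓ MOVLE  r3←0xaf
7: · MOVEQ
8: ✓ CMP  NZCV=1000
9: · MOVPL
10: · ADDCS
11: · MOVGT

VAL = 0xe1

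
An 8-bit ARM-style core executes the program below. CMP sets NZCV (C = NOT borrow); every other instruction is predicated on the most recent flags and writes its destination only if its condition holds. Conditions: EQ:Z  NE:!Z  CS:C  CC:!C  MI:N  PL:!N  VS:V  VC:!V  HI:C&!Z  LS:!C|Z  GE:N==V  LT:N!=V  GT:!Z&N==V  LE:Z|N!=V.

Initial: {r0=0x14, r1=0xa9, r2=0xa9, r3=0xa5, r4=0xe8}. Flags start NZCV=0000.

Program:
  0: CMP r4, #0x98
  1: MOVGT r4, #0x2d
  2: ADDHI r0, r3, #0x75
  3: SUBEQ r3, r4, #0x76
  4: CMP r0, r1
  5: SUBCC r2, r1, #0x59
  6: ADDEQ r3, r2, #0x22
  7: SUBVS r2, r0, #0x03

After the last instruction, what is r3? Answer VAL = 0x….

[0] flags=0010 → (cmp)
[1] flags=0010 GT?T → r4=0x2d
[2] flags=0010 HI?T → r0=0x1a
[3] flags=0010 EQ?F → skip
[4] flags=0000 → (cmp)
[5] flags=0000 CC?T → r2=0x50
[6] flags=0000 EQ?F → skip
[7] flags=0000 VS?F → skip

VAL = 0xa5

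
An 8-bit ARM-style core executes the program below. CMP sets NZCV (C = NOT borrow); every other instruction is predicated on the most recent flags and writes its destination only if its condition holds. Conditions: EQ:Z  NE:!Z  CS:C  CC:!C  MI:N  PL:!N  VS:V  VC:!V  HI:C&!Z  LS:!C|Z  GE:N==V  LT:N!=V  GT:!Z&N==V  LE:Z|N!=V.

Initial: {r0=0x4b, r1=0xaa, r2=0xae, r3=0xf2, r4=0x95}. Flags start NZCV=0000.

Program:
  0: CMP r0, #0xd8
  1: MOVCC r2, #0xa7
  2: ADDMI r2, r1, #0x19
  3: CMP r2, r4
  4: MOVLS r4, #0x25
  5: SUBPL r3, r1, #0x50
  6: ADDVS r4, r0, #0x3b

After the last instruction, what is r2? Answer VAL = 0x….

0: ✓ CMP  NZCV=0000
1: ✓ MOVCC  r2←0xa7
2: · ADDMI
3: ✓ CMP  NZCV=0010
4: · MOVLS
5: ✓ SUBPL  r3←0x5a
6: · ADDVS

VAL = 0xa7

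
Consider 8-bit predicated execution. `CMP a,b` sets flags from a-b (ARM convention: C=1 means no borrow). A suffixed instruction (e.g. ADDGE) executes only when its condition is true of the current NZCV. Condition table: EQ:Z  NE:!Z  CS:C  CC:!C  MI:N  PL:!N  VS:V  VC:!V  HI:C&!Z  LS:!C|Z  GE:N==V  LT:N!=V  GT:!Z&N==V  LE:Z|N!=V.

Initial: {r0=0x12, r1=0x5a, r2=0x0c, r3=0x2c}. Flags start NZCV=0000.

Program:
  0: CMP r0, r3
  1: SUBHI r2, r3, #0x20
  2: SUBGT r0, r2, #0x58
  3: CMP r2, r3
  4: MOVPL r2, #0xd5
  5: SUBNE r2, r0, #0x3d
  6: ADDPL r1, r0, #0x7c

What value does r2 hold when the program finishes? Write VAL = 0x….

VAL = 0xd5

0: ✓ CMP  NZCV=1000
1: · SUBHI
2: · SUBGT
3: ✓ CMP  NZCV=1000
4: · MOVPL
5: ✓ SUBNE  r2←0xd5
6: · ADDPL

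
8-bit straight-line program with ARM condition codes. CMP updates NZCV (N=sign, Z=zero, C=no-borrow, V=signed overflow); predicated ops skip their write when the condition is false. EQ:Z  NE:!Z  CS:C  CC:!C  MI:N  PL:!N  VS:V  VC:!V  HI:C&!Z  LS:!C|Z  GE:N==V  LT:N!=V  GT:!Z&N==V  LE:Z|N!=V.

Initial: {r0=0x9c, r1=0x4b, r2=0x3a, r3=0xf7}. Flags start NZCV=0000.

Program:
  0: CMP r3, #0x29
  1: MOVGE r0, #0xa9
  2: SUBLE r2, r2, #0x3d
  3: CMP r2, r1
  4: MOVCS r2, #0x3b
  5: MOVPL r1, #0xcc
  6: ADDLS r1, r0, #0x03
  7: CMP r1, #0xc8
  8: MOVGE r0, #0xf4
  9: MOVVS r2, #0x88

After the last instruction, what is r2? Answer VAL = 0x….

0: ✓ CMP  NZCV=1010
1: · MOVGE
2: ✓ SUBLE  r2←0xfd
3: ✓ CMP  NZCV=1010
4: ✓ MOVCS  r2←0x3b
5: · MOVPL
6: · ADDLS
7: ✓ CMP  NZCV=1001
8: ✓ MOVGE  r0←0xf4
9: ✓ MOVVS  r2←0x88

VAL = 0x88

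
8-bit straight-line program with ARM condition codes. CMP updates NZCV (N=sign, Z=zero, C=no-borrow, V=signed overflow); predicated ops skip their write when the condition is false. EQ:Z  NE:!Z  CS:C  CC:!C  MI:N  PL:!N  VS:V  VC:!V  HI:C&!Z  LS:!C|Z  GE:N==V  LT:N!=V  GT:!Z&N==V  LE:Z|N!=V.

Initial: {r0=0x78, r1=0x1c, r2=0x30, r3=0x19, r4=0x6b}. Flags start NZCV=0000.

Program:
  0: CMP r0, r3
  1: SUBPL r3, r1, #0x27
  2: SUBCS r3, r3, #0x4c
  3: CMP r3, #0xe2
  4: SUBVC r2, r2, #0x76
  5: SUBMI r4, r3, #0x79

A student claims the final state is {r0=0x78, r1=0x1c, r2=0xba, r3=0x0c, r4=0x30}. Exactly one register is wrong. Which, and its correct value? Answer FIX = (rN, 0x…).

FIX = (r3, 0xa9)

0: ✓ CMP  NZCV=0010
1: ✓ SUBPL  r3←0xf5
2: ✓ SUBCS  r3←0xa9
3: ✓ CMP  NZCV=1000
4: ✓ SUBVC  r2←0xba
5: ✓ SUBMI  r4←0x30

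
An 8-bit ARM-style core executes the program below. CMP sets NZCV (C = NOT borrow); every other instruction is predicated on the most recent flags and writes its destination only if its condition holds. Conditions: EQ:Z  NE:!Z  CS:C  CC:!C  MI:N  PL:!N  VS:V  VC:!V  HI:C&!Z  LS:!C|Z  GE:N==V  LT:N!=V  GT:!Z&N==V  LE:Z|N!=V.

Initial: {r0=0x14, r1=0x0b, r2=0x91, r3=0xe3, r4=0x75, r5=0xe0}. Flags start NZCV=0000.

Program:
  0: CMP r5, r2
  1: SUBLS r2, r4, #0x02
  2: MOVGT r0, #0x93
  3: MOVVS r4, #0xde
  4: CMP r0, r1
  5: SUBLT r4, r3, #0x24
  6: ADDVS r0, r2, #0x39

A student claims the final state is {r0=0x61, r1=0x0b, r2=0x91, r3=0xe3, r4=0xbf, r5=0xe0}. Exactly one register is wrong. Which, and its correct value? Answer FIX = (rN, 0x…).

[0] flags=0010 → (cmp)
[1] flags=0010 LS?F → skip
[2] flags=0010 GT?T → r0=0x93
[3] flags=0010 VS?F → skip
[4] flags=1010 → (cmp)
[5] flags=1010 LT?T → r4=0xbf
[6] flags=1010 VS?F → skip

FIX = (r0, 0x93)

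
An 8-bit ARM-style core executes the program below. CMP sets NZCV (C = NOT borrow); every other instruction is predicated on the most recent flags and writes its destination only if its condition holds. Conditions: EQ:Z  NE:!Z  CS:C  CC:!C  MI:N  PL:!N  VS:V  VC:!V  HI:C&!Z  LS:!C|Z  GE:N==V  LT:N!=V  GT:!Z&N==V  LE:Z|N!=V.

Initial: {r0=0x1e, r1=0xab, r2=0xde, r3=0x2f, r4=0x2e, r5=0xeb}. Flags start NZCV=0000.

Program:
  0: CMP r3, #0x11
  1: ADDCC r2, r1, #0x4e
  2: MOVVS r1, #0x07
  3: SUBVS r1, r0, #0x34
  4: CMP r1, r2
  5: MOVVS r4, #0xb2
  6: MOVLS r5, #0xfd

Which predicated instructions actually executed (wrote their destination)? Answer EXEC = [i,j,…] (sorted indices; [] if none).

0: ✓ CMP  NZCV=0010
1: · ADDCC
2: · MOVVS
3: · SUBVS
4: ✓ CMP  NZCV=1000
5: · MOVVS
6: ✓ MOVLS  r5←0xfd

EXEC = [6]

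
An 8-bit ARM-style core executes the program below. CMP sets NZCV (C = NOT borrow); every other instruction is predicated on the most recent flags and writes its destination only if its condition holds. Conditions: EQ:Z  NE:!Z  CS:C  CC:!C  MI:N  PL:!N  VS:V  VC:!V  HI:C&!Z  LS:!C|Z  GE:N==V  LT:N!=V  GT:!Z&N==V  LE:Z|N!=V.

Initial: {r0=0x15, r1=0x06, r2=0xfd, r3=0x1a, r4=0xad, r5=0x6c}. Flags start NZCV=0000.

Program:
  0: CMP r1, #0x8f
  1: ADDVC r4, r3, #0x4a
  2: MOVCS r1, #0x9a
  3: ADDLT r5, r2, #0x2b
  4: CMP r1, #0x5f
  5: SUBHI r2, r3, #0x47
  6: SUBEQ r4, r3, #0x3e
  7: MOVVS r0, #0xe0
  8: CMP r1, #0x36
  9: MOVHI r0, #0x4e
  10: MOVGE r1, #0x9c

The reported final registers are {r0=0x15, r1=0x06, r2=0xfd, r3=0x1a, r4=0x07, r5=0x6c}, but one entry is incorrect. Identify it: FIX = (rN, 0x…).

[0] flags=0000 → (cmp)
[1] flags=0000 VC?T → r4=0x64
[2] flags=0000 CS?F → skip
[3] flags=0000 LT?F → skip
[4] flags=1000 → (cmp)
[5] flags=1000 HI?F → skip
[6] flags=1000 EQ?F → skip
[7] flags=1000 VS?F → skip
[8] flags=1000 → (cmp)
[9] flags=1000 HI?F → skip
[10] flags=1000 GE?F → skip

FIX = (r4, 0x64)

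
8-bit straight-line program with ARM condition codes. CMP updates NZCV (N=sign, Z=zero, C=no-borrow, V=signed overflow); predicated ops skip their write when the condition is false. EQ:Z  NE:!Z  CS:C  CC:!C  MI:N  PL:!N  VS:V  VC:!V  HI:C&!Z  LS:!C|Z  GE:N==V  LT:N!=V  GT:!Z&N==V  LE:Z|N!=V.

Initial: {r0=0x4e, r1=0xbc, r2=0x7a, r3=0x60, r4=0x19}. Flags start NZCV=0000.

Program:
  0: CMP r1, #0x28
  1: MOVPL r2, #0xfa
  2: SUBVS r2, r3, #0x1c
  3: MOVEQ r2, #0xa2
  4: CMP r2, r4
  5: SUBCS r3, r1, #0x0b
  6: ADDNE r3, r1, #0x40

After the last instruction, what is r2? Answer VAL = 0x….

[0] flags=1010 → (cmp)
[1] flags=1010 PL?F → skip
[2] flags=1010 VS?F → skip
[3] flags=1010 EQ?F → skip
[4] flags=0010 → (cmp)
[5] flags=0010 CS?T → r3=0xb1
[6] flags=0010 NE?T → r3=0xfc

VAL = 0x7a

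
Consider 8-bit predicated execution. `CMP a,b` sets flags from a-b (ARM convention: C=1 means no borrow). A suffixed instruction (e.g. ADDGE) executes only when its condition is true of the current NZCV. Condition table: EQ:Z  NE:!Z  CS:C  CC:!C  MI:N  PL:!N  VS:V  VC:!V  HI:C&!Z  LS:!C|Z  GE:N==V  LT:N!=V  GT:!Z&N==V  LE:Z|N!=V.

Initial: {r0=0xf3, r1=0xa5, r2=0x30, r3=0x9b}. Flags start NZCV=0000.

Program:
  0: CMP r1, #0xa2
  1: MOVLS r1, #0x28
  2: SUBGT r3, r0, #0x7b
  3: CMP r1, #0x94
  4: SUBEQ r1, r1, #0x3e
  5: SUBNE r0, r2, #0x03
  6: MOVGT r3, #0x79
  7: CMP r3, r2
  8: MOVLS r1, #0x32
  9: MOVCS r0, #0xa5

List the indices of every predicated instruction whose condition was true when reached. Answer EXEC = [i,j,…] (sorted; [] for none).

EXEC = [2,5,6,9]

0: ✓ CMP  NZCV=0010
1: · MOVLS
2: ✓ SUBGT  r3←0x78
3: ✓ CMP  NZCV=0010
4: · SUBEQ
5: ✓ SUBNE  r0←0x2d
6: ✓ MOVGT  r3←0x79
7: ✓ CMP  NZCV=0010
8: · MOVLS
9: ✓ MOVCS  r0←0xa5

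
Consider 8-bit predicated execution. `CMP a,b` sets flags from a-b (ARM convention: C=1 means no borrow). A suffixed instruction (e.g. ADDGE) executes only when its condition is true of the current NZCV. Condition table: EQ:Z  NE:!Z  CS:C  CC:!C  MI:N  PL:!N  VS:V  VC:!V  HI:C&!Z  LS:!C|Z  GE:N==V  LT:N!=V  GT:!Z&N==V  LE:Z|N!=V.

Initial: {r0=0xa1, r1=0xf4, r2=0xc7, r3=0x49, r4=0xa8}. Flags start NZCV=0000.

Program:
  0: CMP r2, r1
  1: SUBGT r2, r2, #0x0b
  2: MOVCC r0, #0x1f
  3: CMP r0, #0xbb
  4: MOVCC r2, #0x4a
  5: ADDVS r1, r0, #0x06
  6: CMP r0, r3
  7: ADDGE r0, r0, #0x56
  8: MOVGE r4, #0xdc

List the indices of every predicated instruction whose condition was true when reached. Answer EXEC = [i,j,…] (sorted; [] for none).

EXEC = [2,4]

0: ✓ CMP  NZCV=1000
1: · SUBGT
2: ✓ MOVCC  r0←0x1f
3: ✓ CMP  NZCV=0000
4: ✓ MOVCC  r2←0x4a
5: · ADDVS
6: ✓ CMP  NZCV=1000
7: · ADDGE
8: · MOVGE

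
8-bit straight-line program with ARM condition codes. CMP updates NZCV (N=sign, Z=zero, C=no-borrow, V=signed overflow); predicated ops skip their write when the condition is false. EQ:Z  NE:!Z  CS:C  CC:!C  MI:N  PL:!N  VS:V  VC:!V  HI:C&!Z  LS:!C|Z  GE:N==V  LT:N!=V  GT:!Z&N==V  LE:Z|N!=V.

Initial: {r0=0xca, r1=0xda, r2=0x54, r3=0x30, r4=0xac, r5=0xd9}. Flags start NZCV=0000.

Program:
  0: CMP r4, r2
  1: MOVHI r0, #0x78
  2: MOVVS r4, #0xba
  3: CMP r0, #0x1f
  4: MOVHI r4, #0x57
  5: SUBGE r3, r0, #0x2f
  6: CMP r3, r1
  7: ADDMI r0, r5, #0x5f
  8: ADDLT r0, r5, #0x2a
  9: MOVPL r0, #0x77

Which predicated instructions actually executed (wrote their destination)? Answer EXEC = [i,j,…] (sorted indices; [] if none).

[0] flags=0011 → (cmp)
[1] flags=0011 HI?T → r0=0x78
[2] flags=0011 VS?T → r4=0xba
[3] flags=0010 → (cmp)
[4] flags=0010 HI?T → r4=0x57
[5] flags=0010 GE?T → r3=0x49
[6] flags=0000 → (cmp)
[7] flags=0000 MI?F → skip
[8] flags=0000 LT?F → skip
[9] flags=0000 PL?T → r0=0x77

EXEC = [1,2,4,5,9]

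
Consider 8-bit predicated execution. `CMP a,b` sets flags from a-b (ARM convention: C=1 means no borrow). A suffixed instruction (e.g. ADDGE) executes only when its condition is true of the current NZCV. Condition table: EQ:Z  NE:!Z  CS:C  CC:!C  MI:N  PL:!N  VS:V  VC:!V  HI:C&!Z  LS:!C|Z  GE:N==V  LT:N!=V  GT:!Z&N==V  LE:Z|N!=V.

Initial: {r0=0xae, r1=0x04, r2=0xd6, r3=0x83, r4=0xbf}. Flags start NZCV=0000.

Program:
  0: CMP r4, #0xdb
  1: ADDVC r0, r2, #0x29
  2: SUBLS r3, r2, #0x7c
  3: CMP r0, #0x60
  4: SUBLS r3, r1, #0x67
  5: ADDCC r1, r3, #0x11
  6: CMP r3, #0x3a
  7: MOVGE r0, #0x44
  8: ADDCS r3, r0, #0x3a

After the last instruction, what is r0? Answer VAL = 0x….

[0] flags=1000 → (cmp)
[1] flags=1000 VC?T → r0=0xff
[2] flags=1000 LS?T → r3=0x5a
[3] flags=1010 → (cmp)
[4] flags=1010 LS?F → skip
[5] flags=1010 CC?F → skip
[6] flags=0010 → (cmp)
[7] flags=0010 GE?T → r0=0x44
[8] flags=0010 CS?T → r3=0x7e

VAL = 0x44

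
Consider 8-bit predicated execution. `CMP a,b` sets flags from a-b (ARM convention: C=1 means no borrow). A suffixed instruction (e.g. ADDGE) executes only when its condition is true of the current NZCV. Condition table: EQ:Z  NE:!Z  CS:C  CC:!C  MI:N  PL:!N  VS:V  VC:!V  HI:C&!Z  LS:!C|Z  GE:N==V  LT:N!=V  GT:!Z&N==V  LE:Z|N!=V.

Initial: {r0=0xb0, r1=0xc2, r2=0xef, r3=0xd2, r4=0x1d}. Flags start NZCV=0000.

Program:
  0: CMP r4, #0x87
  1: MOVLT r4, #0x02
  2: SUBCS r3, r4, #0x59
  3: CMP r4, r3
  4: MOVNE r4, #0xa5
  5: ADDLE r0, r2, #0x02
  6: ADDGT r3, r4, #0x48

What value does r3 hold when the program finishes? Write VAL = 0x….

VAL = 0xed

[0] flags=1001 → (cmp)
[1] flags=1001 LT?F → skip
[2] flags=1001 CS?F → skip
[3] flags=0000 → (cmp)
[4] flags=0000 NE?T → r4=0xa5
[5] flags=0000 LE?F → skip
[6] flags=0000 GT?T → r3=0xed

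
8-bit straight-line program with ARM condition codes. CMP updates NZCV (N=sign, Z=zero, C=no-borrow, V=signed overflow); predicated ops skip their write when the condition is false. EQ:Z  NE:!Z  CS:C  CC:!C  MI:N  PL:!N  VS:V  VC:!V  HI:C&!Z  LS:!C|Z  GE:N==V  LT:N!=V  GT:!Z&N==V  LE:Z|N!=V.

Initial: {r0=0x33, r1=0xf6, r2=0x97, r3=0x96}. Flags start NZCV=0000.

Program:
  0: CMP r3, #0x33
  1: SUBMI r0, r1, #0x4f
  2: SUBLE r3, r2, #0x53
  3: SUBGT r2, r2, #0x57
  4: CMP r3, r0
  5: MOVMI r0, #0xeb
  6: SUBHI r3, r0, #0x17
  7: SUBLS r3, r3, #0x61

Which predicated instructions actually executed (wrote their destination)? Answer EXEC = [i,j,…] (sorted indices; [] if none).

0: ✓ CMP  NZCV=0011
1: · SUBMI
2: ✓ SUBLE  r3←0x44
3: · SUBGT
4: ✓ CMP  NZCV=0010
5: · MOVMI
6: ✓ SUBHI  r3←0x1c
7: · SUBLS

EXEC = [2,6]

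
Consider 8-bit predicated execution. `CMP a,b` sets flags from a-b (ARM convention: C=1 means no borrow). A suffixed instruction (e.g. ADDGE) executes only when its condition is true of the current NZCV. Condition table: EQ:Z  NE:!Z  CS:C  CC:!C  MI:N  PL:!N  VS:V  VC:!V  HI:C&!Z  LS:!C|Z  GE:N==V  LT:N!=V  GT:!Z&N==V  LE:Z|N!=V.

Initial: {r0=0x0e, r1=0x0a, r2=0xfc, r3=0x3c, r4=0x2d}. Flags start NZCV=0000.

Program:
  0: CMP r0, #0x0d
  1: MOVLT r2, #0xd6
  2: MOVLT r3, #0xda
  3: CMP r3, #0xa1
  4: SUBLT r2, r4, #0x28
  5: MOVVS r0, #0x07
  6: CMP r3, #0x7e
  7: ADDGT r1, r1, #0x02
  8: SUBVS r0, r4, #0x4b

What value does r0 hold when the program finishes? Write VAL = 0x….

[0] flags=0010 → (cmp)
[1] flags=0010 LT?F → skip
[2] flags=0010 LT?F → skip
[3] flags=1001 → (cmp)
[4] flags=1001 LT?F → skip
[5] flags=1001 VS?T → r0=0x07
[6] flags=1000 → (cmp)
[7] flags=1000 GT?F → skip
[8] flags=1000 VS?F → skip

VAL = 0x07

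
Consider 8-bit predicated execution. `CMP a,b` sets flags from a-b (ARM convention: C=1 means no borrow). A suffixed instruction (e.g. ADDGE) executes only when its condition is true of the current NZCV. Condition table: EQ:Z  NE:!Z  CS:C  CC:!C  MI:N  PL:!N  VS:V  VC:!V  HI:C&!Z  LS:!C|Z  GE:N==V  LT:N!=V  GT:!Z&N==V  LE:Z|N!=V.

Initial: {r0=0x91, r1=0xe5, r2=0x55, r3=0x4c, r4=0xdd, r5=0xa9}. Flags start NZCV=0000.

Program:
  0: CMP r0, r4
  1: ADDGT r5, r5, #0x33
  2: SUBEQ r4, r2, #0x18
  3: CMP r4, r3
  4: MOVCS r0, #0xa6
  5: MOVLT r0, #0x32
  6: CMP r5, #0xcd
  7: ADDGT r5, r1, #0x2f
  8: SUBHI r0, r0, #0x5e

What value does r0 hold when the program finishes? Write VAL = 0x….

[0] flags=1000 → (cmp)
[1] flags=1000 GT?F → skip
[2] flags=1000 EQ?F → skip
[3] flags=1010 → (cmp)
[4] flags=1010 CS?T → r0=0xa6
[5] flags=1010 LT?T → r0=0x32
[6] flags=1000 → (cmp)
[7] flags=1000 GT?F → skip
[8] flags=1000 HI?F → skip

VAL = 0x32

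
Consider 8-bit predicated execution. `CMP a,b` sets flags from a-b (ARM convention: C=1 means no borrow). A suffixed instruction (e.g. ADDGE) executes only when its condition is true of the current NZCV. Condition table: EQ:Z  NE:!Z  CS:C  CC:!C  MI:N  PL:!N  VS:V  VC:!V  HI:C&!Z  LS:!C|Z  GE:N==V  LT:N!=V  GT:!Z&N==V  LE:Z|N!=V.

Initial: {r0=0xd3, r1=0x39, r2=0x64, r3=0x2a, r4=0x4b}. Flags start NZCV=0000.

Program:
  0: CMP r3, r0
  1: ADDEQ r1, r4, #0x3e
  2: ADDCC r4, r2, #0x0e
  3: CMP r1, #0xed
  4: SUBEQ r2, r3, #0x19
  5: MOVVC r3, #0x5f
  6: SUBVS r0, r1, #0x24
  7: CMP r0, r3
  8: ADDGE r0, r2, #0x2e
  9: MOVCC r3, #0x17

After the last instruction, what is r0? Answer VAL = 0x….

VAL = 0xd3

[0] flags=0000 → (cmp)
[1] flags=0000 EQ?F → skip
[2] flags=0000 CC?T → r4=0x72
[3] flags=0000 → (cmp)
[4] flags=0000 EQ?F → skip
[5] flags=0000 VC?T → r3=0x5f
[6] flags=0000 VS?F → skip
[7] flags=0011 → (cmp)
[8] flags=0011 GE?F → skip
[9] flags=0011 CC?F → skip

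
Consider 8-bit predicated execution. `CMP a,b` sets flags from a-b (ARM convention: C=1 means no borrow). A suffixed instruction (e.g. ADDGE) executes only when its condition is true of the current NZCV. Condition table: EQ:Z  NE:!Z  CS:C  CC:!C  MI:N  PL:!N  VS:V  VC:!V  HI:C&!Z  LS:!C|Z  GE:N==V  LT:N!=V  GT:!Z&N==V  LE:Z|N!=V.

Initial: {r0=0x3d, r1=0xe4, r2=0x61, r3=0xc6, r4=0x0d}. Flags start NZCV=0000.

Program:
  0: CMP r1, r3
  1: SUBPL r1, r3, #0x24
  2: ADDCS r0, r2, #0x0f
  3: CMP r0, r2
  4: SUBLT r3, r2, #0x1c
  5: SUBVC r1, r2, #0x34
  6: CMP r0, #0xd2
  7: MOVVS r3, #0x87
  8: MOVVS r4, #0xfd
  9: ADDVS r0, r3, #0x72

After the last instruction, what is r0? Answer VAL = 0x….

VAL = 0xf9

0: ✓ CMP  NZCV=0010
1: ✓ SUBPL  r1←0xa2
2: ✓ ADDCS  r0←0x70
3: ✓ CMP  NZCV=0010
4: · SUBLT
5: ✓ SUBVC  r1←0x2d
6: ✓ CMP  NZCV=1001
7: ✓ MOVVS  r3←0x87
8: ✓ MOVVS  r4←0xfd
9: ✓ ADDVS  r0←0xf9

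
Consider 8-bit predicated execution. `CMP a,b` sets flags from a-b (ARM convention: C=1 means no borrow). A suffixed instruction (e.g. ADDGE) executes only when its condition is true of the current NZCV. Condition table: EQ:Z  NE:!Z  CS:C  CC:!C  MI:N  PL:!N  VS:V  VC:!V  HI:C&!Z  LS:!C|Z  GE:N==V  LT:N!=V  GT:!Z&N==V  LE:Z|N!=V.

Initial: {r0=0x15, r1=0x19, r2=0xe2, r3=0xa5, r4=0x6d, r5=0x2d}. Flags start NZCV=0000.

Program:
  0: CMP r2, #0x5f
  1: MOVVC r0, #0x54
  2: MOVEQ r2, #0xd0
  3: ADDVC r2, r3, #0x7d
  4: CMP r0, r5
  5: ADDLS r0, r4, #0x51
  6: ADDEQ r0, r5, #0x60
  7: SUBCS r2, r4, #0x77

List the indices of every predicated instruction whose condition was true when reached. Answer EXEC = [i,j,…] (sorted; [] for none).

EXEC = [1,3,7]

[0] flags=1010 → (cmp)
[1] flags=1010 VC?T → r0=0x54
[2] flags=1010 EQ?F → skip
[3] flags=1010 VC?T → r2=0x22
[4] flags=0010 → (cmp)
[5] flags=0010 LS?F → skip
[6] flags=0010 EQ?F → skip
[7] flags=0010 CS?T → r2=0xf6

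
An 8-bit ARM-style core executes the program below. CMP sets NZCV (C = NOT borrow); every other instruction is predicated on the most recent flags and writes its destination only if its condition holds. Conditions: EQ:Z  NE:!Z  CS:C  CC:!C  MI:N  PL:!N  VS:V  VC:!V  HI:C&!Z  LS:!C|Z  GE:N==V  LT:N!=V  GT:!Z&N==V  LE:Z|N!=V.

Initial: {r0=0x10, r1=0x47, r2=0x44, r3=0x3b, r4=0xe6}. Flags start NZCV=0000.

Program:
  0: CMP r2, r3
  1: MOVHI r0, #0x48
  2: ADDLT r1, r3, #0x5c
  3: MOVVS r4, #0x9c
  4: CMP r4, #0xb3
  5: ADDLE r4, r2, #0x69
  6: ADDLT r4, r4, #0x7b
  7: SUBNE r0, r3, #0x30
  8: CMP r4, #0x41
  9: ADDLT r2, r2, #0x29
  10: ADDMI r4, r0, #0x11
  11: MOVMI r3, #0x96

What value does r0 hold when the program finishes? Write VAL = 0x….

VAL = 0x0b

[0] flags=0010 → (cmp)
[1] flags=0010 HI?T → r0=0x48
[2] flags=0010 LT?F → skip
[3] flags=0010 VS?F → skip
[4] flags=0010 → (cmp)
[5] flags=0010 LE?F → skip
[6] flags=0010 LT?F → skip
[7] flags=0010 NE?T → r0=0x0b
[8] flags=1010 → (cmp)
[9] flags=1010 LT?T → r2=0x6d
[10] flags=1010 MI?T → r4=0x1c
[11] flags=1010 MI?T → r3=0x96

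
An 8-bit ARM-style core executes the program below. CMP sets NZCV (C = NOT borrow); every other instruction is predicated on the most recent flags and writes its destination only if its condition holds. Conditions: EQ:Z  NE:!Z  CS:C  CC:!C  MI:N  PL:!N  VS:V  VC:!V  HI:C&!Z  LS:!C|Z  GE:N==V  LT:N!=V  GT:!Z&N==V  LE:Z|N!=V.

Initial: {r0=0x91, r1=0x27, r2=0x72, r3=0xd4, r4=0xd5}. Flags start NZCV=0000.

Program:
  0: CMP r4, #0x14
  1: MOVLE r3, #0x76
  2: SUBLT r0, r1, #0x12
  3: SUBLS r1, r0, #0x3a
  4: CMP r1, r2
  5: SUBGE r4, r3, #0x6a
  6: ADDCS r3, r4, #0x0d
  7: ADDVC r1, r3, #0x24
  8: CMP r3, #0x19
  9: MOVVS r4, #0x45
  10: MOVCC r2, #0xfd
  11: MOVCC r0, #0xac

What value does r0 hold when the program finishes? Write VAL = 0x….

VAL = 0x15

0: ✓ CMP  NZCV=1010
1: ✓ MOVLE  r3←0x76
2: ✓ SUBLT  r0←0x15
3: · SUBLS
4: ✓ CMP  NZCV=1000
5: · SUBGE
6: · ADDCS
7: ✓ ADDVC  r1←0x9a
8: ✓ CMP  NZCV=0010
9: · MOVVS
10: · MOVCC
11: · MOVCC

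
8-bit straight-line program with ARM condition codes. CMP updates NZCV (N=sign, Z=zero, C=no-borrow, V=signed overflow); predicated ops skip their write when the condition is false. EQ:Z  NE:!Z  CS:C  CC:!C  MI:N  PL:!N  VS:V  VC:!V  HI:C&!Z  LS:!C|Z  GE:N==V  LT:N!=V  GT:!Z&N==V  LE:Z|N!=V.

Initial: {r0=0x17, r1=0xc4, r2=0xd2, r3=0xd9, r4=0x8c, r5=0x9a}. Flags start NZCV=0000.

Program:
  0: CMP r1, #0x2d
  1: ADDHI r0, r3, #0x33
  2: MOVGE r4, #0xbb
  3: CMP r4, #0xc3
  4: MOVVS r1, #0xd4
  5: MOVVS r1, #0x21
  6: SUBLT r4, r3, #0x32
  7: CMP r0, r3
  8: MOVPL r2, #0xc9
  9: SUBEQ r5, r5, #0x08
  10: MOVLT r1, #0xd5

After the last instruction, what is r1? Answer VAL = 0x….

VAL = 0xc4

0: ✓ CMP  NZCV=1010
1: ✓ ADDHI  r0←0x0c
2: · MOVGE
3: ✓ CMP  NZCV=1000
4: · MOVVS
5: · MOVVS
6: ✓ SUBLT  r4←0xa7
7: ✓ CMP  NZCV=0000
8: ✓ MOVPL  r2←0xc9
9: · SUBEQ
10: · MOVLT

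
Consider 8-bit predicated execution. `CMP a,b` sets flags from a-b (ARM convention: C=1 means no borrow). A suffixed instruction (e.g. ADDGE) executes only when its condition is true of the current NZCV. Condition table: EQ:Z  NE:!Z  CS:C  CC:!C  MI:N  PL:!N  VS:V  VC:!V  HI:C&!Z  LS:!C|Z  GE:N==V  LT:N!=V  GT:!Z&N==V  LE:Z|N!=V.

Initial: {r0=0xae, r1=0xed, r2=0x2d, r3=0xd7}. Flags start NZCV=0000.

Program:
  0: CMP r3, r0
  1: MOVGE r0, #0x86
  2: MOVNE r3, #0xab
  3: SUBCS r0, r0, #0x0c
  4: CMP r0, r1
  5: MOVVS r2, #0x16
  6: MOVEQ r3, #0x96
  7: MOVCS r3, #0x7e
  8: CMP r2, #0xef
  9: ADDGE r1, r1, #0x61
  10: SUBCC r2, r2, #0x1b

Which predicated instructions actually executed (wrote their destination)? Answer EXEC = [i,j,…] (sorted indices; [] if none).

0: ✓ CMP  NZCV=0010
1: ✓ MOVGE  r0←0x86
2: ✓ MOVNE  r3←0xab
3: ✓ SUBCS  r0←0x7a
4: ✓ CMP  NZCV=1001
5: ✓ MOVVS  r2←0x16
6: · MOVEQ
7: · MOVCS
8: ✓ CMP  NZCV=0000
9: ✓ ADDGE  r1←0x4e
10: ✓ SUBCC  r2←0xfb

EXEC = [1,2,3,5,9,10]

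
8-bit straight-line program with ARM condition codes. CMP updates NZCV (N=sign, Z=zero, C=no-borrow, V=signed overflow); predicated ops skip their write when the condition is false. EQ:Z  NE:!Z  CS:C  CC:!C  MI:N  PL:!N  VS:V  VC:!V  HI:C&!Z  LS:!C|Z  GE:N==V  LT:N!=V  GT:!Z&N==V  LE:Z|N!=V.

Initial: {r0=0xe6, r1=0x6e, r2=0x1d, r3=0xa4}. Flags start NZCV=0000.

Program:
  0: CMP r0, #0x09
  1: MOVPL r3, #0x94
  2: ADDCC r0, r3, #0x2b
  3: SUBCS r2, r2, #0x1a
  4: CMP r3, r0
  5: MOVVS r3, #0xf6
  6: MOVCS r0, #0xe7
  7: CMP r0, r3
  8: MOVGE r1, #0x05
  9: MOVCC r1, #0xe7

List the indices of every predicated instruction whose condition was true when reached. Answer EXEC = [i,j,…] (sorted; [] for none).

[0] flags=1010 → (cmp)
[1] flags=1010 PL?F → skip
[2] flags=1010 CC?F → skip
[3] flags=1010 CS?T → r2=0x03
[4] flags=1000 → (cmp)
[5] flags=1000 VS?F → skip
[6] flags=1000 CS?F → skip
[7] flags=0010 → (cmp)
[8] flags=0010 GE?T → r1=0x05
[9] flags=0010 CC?F → skip

EXEC = [3,8]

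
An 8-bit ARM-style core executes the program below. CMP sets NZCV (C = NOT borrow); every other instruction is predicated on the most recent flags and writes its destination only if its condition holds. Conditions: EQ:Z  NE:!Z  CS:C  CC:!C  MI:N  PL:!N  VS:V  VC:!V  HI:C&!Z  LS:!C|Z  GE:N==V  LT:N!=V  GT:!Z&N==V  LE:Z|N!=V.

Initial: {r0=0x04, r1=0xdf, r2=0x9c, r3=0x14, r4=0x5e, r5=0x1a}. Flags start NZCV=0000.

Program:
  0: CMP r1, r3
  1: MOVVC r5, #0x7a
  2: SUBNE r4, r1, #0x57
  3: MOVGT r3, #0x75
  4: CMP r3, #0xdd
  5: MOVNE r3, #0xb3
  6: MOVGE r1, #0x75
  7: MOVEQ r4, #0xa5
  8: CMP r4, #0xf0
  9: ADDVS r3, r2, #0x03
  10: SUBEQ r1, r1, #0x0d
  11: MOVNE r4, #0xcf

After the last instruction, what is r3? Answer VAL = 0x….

[0] flags=1010 → (cmp)
[1] flags=1010 VC?T → r5=0x7a
[2] flags=1010 NE?T → r4=0x88
[3] flags=1010 GT?F → skip
[4] flags=0000 → (cmp)
[5] flags=0000 NE?T → r3=0xb3
[6] flags=0000 GE?T → r1=0x75
[7] flags=0000 EQ?F → skip
[8] flags=1000 → (cmp)
[9] flags=1000 VS?F → skip
[10] flags=1000 EQ?F → skip
[11] flags=1000 NE?T → r4=0xcf

VAL = 0xb3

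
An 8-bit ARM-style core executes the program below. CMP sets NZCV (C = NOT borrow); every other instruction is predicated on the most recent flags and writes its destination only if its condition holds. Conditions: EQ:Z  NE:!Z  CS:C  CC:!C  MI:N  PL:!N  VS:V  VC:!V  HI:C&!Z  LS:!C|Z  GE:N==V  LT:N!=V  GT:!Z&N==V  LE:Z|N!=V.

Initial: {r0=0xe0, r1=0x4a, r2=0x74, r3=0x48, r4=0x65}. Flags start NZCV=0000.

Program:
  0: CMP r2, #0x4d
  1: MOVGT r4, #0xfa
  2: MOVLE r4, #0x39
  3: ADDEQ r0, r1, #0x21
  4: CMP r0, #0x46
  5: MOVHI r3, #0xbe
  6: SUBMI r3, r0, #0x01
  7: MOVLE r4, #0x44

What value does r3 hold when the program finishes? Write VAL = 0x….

0: ✓ CMP  NZCV=0010
1: ✓ MOVGT  r4←0xfa
2: · MOVLE
3: · ADDEQ
4: ✓ CMP  NZCV=1010
5: ✓ MOVHI  r3←0xbe
6: ✓ SUBMI  r3←0xdf
7: ✓ MOVLE  r4←0x44

VAL = 0xdf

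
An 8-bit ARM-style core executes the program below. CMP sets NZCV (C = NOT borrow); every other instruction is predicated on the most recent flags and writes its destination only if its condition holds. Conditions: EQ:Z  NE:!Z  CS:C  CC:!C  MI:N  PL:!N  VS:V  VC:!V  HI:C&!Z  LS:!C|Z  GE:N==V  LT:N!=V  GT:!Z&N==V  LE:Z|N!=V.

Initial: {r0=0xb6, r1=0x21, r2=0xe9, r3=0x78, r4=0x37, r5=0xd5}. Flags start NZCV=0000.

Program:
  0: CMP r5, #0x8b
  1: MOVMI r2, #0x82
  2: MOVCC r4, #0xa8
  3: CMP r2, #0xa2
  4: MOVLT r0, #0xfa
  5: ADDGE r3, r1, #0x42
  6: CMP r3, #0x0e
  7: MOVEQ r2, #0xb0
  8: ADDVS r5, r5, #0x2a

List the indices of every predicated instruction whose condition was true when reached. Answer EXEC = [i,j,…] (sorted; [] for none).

0: ✓ CMP  NZCV=0010
1: · MOVMI
2: · MOVCC
3: ✓ CMP  NZCV=0010
4: · MOVLT
5: ✓ ADDGE  r3←0x63
6: ✓ CMP  NZCV=0010
7: · MOVEQ
8: · ADDVS

EXEC = [5]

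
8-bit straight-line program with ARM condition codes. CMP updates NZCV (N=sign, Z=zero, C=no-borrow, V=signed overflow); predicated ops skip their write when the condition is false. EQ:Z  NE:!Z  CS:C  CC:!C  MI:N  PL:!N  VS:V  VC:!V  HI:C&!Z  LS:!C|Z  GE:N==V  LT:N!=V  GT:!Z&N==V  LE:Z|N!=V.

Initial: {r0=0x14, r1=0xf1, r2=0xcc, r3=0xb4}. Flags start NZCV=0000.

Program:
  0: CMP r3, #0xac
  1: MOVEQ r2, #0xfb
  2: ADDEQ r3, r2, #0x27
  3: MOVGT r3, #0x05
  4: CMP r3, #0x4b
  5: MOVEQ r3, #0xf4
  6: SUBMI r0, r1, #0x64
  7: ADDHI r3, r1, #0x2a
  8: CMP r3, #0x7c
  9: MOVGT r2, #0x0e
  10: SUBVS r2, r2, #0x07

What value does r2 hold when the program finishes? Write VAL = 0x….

[0] flags=0010 → (cmp)
[1] flags=0010 EQ?F → skip
[2] flags=0010 EQ?F → skip
[3] flags=0010 GT?T → r3=0x05
[4] flags=1000 → (cmp)
[5] flags=1000 EQ?F → skip
[6] flags=1000 MI?T → r0=0x8d
[7] flags=1000 HI?F → skip
[8] flags=1000 → (cmp)
[9] flags=1000 GT?F → skip
[10] flags=1000 VS?F → skip

VAL = 0xcc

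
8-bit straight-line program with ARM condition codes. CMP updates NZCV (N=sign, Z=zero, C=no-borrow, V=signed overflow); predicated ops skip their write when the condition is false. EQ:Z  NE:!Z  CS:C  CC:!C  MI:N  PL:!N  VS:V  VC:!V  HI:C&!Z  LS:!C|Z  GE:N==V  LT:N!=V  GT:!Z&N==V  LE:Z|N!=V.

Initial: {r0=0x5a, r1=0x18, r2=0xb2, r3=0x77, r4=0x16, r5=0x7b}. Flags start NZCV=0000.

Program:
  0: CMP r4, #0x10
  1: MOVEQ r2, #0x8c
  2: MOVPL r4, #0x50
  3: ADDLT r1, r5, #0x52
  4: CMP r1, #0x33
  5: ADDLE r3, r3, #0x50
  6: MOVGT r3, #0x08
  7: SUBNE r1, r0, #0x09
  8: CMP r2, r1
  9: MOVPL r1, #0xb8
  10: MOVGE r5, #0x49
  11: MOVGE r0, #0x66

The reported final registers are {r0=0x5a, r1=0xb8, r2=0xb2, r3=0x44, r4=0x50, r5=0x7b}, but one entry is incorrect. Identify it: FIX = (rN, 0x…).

0: ✓ CMP  NZCV=0010
1: · MOVEQ
2: ✓ MOVPL  r4←0x50
3: · ADDLT
4: ✓ CMP  NZCV=1000
5: ✓ ADDLE  r3←0xc7
6: · MOVGT
7: ✓ SUBNE  r1←0x51
8: ✓ CMP  NZCV=0011
9: ✓ MOVPL  r1←0xb8
10: · MOVGE
11: · MOVGE

FIX = (r3, 0xc7)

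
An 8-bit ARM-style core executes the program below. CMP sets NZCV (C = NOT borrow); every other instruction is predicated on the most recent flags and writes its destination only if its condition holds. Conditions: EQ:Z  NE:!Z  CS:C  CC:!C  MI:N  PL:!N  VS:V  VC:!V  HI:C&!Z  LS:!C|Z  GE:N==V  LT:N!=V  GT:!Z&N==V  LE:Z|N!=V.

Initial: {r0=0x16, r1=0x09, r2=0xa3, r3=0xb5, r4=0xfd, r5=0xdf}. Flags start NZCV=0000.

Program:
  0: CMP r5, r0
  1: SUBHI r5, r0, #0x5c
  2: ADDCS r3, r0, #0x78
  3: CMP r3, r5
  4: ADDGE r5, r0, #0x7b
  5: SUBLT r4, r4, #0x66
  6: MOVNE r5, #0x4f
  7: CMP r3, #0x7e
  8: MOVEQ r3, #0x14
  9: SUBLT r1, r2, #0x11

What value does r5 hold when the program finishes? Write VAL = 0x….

VAL = 0x4f

0: ✓ CMP  NZCV=1010
1: ✓ SUBHI  r5←0xba
2: ✓ ADDCS  r3←0x8e
3: ✓ CMP  NZCV=1000
4: · ADDGE
5: ✓ SUBLT  r4←0x97
6: ✓ MOVNE  r5←0x4f
7: ✓ CMP  NZCV=0011
8: · MOVEQ
9: ✓ SUBLT  r1←0x92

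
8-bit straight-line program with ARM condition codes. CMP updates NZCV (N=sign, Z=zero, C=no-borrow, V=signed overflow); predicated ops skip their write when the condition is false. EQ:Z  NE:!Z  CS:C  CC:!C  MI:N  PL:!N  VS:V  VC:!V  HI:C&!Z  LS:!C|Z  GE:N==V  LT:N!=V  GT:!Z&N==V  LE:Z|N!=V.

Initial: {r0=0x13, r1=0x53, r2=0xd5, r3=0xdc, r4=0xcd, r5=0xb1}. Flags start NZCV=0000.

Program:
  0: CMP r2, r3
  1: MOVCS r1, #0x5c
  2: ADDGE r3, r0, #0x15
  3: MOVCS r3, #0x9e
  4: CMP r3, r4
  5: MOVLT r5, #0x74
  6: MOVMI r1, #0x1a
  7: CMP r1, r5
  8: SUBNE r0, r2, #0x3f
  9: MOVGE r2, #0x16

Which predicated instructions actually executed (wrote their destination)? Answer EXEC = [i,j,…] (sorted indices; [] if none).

EXEC = [8,9]

0: ✓ CMP  NZCV=1000
1: · MOVCS
2: · ADDGE
3: · MOVCS
4: ✓ CMP  NZCV=0010
5: · MOVLT
6: · MOVMI
7: ✓ CMP  NZCV=1001
8: ✓ SUBNE  r0←0x96
9: ✓ MOVGE  r2←0x16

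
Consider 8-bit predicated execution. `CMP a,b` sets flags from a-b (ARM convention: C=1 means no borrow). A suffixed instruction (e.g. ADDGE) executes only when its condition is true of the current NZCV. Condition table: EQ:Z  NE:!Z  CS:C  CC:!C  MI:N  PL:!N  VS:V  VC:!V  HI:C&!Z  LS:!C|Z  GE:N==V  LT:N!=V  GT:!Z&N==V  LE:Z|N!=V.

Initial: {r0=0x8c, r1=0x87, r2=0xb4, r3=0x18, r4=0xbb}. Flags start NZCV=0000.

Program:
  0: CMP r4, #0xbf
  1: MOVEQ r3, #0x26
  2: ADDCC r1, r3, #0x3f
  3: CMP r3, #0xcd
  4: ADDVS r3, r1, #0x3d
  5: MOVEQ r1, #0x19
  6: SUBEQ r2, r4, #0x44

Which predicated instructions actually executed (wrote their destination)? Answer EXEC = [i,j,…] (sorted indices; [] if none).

0: ✓ CMP  NZCV=1000
1: · MOVEQ
2: ✓ ADDCC  r1←0x57
3: ✓ CMP  NZCV=0000
4: · ADDVS
5: · MOVEQ
6: · SUBEQ

EXEC = [2]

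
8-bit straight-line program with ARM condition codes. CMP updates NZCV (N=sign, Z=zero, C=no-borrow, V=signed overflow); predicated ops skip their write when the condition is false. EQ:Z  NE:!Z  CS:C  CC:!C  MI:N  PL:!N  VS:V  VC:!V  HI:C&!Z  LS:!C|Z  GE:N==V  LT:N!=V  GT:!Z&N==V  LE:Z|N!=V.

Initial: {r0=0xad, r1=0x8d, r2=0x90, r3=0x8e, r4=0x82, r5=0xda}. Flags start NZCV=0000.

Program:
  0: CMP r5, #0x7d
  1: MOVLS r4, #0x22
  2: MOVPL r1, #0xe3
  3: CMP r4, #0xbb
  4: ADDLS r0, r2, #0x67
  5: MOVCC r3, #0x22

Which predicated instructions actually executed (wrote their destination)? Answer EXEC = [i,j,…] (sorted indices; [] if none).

EXEC = [2,4,5]

0: ✓ CMP  NZCV=0011
1: · MOVLS
2: ✓ MOVPL  r1←0xe3
3: ✓ CMP  NZCV=1000
4: ✓ ADDLS  r0←0xf7
5: ✓ MOVCC  r3←0x22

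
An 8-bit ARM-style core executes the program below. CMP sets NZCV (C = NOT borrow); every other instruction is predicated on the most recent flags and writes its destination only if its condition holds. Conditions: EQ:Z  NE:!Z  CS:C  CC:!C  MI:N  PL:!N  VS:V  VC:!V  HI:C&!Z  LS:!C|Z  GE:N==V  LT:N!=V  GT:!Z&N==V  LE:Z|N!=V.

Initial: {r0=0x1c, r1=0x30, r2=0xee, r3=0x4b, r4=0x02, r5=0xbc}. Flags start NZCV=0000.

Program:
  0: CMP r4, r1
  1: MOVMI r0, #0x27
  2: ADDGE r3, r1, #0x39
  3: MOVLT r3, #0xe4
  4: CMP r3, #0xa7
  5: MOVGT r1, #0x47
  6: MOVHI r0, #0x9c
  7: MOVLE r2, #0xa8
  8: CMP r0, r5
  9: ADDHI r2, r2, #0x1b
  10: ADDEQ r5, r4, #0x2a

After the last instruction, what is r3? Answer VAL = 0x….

[0] flags=1000 → (cmp)
[1] flags=1000 MI?T → r0=0x27
[2] flags=1000 GE?F → skip
[3] flags=1000 LT?T → r3=0xe4
[4] flags=0010 → (cmp)
[5] flags=0010 GT?T → r1=0x47
[6] flags=0010 HI?T → r0=0x9c
[7] flags=0010 LE?F → skip
[8] flags=1000 → (cmp)
[9] flags=1000 HI?F → skip
[10] flags=1000 EQ?F → skip

VAL = 0xe4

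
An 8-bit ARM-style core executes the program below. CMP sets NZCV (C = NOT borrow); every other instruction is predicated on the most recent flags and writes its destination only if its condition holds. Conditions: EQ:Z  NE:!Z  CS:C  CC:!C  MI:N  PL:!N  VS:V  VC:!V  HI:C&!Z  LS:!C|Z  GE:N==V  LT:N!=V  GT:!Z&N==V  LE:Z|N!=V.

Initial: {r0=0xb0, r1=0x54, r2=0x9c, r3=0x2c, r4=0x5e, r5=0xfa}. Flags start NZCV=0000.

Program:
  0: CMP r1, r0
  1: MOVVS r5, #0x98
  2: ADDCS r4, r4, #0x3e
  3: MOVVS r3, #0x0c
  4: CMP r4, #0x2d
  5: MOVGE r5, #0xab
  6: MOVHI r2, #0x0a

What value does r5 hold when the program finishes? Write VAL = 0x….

VAL = 0xab

0: ✓ CMP  NZCV=1001
1: ✓ MOVVS  r5←0x98
2: · ADDCS
3: ✓ MOVVS  r3←0x0c
4: ✓ CMP  NZCV=0010
5: ✓ MOVGE  r5←0xab
6: ✓ MOVHI  r2←0x0a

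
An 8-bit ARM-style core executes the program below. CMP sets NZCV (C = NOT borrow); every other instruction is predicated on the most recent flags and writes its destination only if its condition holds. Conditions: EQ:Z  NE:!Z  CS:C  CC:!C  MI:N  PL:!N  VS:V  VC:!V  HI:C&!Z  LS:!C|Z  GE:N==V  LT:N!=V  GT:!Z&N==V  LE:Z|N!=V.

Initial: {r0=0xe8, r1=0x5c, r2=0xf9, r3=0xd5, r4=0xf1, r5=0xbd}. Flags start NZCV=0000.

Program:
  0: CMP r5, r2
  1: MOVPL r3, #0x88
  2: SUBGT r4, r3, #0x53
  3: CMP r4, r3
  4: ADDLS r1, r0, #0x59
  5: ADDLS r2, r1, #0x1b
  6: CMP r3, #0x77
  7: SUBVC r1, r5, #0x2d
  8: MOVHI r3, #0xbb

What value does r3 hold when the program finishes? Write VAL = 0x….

[0] flags=1000 → (cmp)
[1] flags=1000 PL?F → skip
[2] flags=1000 GT?F → skip
[3] flags=0010 → (cmp)
[4] flags=0010 LS?F → skip
[5] flags=0010 LS?F → skip
[6] flags=0011 → (cmp)
[7] flags=0011 VC?F → skip
[8] flags=0011 HI?T → r3=0xbb

VAL = 0xbb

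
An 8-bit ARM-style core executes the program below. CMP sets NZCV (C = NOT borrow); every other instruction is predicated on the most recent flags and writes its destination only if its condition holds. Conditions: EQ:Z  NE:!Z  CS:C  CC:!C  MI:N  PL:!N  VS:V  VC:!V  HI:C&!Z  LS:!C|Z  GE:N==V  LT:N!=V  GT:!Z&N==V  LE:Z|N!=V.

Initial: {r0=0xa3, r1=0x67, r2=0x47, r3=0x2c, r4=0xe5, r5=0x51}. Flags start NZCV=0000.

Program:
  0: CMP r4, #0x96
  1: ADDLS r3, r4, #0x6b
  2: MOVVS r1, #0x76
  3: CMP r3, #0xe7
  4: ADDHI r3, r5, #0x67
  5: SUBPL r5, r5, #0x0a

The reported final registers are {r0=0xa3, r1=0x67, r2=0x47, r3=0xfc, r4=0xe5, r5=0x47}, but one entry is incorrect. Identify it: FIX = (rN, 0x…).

0: ✓ CMP  NZCV=0010
1: · ADDLS
2: · MOVVS
3: ✓ CMP  NZCV=0000
4: · ADDHI
5: ✓ SUBPL  r5←0x47

FIX = (r3, 0x2c)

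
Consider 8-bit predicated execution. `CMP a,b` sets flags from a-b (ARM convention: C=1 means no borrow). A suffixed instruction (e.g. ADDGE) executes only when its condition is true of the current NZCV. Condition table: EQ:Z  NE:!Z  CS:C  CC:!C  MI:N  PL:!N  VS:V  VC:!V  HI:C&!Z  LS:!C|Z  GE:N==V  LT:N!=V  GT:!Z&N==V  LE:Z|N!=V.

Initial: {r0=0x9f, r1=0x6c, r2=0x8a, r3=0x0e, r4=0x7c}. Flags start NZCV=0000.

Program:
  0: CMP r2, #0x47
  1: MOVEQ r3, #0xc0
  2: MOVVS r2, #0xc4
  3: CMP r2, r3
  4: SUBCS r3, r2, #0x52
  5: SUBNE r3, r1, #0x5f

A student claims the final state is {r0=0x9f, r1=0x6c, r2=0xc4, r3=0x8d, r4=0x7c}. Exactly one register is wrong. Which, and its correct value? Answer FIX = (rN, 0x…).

[0] flags=0011 → (cmp)
[1] flags=0011 EQ?F → skip
[2] flags=0011 VS?T → r2=0xc4
[3] flags=1010 → (cmp)
[4] flags=1010 CS?T → r3=0x72
[5] flags=1010 NE?T → r3=0x0d

FIX = (r3, 0x0d)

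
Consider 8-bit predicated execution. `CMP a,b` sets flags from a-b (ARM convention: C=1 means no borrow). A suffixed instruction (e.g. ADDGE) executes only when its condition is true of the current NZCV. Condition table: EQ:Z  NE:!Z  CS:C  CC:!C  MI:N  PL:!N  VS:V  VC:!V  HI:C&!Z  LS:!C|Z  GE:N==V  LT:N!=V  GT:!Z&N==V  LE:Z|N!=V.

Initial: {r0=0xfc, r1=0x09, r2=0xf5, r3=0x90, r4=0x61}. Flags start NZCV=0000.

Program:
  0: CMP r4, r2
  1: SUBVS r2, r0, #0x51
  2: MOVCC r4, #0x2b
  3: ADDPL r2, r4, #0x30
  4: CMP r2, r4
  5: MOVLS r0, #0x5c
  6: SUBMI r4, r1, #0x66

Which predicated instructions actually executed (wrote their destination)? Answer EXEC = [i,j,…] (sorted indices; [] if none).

0: ✓ CMP  NZCV=0000
1: · SUBVS
2: ✓ MOVCC  r4←0x2b
3: ✓ ADDPL  r2←0x5b
4: ✓ CMP  NZCV=0010
5: · MOVLS
6: · SUBMI

EXEC = [2,3]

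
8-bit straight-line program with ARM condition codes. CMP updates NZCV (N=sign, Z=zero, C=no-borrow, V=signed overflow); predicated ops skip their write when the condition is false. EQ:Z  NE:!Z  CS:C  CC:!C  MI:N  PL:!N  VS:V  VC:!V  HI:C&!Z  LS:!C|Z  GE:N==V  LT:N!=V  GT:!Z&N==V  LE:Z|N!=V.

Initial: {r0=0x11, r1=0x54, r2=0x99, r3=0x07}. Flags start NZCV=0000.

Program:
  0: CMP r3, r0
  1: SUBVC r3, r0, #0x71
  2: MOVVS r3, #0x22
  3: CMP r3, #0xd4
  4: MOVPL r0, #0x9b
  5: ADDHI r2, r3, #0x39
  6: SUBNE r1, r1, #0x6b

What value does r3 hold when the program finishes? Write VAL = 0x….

[0] flags=1000 → (cmp)
[1] flags=1000 VC?T → r3=0xa0
[2] flags=1000 VS?F → skip
[3] flags=1000 → (cmp)
[4] flags=1000 PL?F → skip
[5] flags=1000 HI?F → skip
[6] flags=1000 NE?T → r1=0xe9

VAL = 0xa0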